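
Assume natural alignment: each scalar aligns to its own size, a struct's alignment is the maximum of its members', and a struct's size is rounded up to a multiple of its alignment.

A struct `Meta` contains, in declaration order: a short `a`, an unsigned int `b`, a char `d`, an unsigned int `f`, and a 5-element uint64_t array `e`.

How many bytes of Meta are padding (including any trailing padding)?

0..2  a  (2B, 2-aligned)
2..4  -- padding (2B)
4..8  b  (4B, 4-aligned)
8..9  d  (1B, 1-aligned)
9..12  -- padding (3B)
12..16  f  (4B, 4-aligned)
16..56  e  (40B, 8-aligned)
sizeof = 56, alignof = 8
data bytes 51, size 56 → padding 5

5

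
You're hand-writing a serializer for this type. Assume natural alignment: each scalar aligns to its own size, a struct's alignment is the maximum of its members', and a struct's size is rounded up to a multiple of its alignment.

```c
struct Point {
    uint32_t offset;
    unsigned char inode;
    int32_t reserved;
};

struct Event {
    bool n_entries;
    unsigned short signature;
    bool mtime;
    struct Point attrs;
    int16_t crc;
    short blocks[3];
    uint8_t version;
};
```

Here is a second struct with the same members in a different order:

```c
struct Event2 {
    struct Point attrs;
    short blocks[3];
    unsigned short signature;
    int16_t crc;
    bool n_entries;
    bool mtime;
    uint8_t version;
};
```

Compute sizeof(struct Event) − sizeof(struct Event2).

4

Point: @0: offset [4B, align 4] → 4; @4: inode [1B, align 1] → 5; +3 pad (align 4); @8: reserved [4B, align 4] → 12; size 12, align 4
@0: n_entries [1B, align 1] → 1
+1 pad (align 2)
@2: signature [2B, align 2] → 4
@4: mtime [1B, align 1] → 5
+3 pad (align 4)
@8: attrs [12B, align 4] → 20
@20: crc [2B, align 2] → 22
@22: blocks [6B, align 2] → 28
@28: version [1B, align 1] → 29
+3 tail pad (align 4)
size 32, align 4
— Event2 —
@0: attrs [12B, align 4] → 12
@12: blocks [6B, align 2] → 18
@18: signature [2B, align 2] → 20
@20: crc [2B, align 2] → 22
@22: n_entries [1B, align 1] → 23
@23: mtime [1B, align 1] → 24
@24: version [1B, align 1] → 25
+3 tail pad (align 4)
size 28, align 4
32 − 28 = 4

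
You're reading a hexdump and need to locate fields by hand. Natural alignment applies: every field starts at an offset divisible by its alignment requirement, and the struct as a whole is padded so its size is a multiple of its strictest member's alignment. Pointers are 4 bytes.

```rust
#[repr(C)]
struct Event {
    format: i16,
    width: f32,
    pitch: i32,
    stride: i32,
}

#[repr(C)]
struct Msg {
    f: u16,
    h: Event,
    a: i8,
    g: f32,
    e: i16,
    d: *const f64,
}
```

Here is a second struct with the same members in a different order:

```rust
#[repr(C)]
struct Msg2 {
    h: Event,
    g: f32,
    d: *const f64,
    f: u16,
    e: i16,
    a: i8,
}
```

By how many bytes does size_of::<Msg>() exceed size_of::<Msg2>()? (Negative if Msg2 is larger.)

4

Event: 0..2  format  (2B, 2-aligned); 2..4  -- padding (2B); 4..8  width  (4B, 4-aligned); 8..12  pitch  (4B, 4-aligned); 12..16  stride  (4B, 4-aligned); sizeof = 16, alignof = 4
0..2  f  (2B, 2-aligned)
2..4  -- padding (2B)
4..20  h  (16B, 4-aligned)
20..21  a  (1B, 1-aligned)
21..24  -- padding (3B)
24..28  g  (4B, 4-aligned)
28..30  e  (2B, 2-aligned)
30..32  -- padding (2B)
32..36  d  (4B, 4-aligned)
sizeof = 36, alignof = 4
— Msg2 —
0..16  h  (16B, 4-aligned)
16..20  g  (4B, 4-aligned)
20..24  d  (4B, 4-aligned)
24..26  f  (2B, 2-aligned)
26..28  e  (2B, 2-aligned)
28..29  a  (1B, 1-aligned)
29..32  -- tail padding (3B)
sizeof = 32, alignof = 4
36 − 32 = 4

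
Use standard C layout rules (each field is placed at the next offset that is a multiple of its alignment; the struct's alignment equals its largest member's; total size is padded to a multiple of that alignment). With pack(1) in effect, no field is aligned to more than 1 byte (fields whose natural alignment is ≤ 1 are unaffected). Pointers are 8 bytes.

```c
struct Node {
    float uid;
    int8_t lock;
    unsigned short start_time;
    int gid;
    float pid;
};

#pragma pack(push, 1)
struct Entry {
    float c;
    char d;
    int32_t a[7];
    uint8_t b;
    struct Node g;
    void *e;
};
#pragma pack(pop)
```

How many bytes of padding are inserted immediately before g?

0

Node: 0..4  uid  (4B, 4-aligned); 4..5  lock  (1B, 1-aligned); 5..6  -- padding (1B); 6..8  start_time  (2B, 2-aligned); 8..12  gid  (4B, 4-aligned); 12..16  pid  (4B, 4-aligned); sizeof = 16, alignof = 4
0..4  c  (4B, 1-aligned)
4..5  d  (1B, 1-aligned)
5..33  a  (28B, 1-aligned)
33..34  b  (1B, 1-aligned)
34..50  g  (16B, 1-aligned)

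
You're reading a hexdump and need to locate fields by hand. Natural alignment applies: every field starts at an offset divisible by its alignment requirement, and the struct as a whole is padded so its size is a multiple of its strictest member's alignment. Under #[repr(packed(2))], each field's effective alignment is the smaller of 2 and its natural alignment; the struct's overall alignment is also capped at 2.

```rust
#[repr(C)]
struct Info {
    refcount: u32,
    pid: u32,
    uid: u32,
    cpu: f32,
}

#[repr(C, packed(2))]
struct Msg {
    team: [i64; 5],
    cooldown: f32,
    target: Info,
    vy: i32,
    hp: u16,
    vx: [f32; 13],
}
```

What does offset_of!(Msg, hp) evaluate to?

Info: 0..4  refcount  (4B, 4-aligned); 4..8  pid  (4B, 4-aligned); 8..12  uid  (4B, 4-aligned); 12..16  cpu  (4B, 4-aligned); sizeof = 16, alignof = 4
0..40  team  (40B, 2-aligned)
40..44  cooldown  (4B, 2-aligned)
44..60  target  (16B, 2-aligned)
60..64  vy  (4B, 2-aligned)
64..66  hp  (2B, 2-aligned)

64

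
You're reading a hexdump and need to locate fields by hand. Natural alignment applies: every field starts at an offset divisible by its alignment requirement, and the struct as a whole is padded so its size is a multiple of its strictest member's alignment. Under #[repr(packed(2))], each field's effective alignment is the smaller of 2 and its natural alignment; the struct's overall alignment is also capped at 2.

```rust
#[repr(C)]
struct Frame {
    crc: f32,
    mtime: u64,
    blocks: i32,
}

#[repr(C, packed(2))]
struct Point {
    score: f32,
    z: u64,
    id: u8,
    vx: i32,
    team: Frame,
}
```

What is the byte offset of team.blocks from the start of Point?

34

Frame: 0..4  crc  (4B, 4-aligned); 4..8  -- padding (4B); 8..16  mtime  (8B, 8-aligned); 16..20  blocks  (4B, 4-aligned); 20..24  -- tail padding (4B); sizeof = 24, alignof = 8
0..4  score  (4B, 2-aligned)
4..12  z  (8B, 2-aligned)
12..13  id  (1B, 1-aligned)
13..14  -- padding (1B)
14..18  vx  (4B, 2-aligned)
18..42  team  (24B, 2-aligned)
within Frame: blocks at 16
18 + 16 = 34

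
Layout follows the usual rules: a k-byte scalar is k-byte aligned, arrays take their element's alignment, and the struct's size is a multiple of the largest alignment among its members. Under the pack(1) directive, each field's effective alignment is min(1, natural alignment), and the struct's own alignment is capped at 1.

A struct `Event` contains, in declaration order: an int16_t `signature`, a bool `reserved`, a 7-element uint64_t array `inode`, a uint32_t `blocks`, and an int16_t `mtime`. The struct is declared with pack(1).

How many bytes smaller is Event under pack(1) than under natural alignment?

natural layout:
  0..2  signature  (2B, 2-aligned)
  2..3  reserved  (1B, 1-aligned)
  3..8  -- padding (5B)
  8..64  inode  (56B, 8-aligned)
  64..68  blocks  (4B, 4-aligned)
  68..70  mtime  (2B, 2-aligned)
  70..72  -- tail padding (2B)
  sizeof = 72, alignof = 8
packed(1) layout:
  0..2  signature  (2B, 1-aligned)
  2..3  reserved  (1B, 1-aligned)
  3..59  inode  (56B, 1-aligned)
  59..63  blocks  (4B, 1-aligned)
  63..65  mtime  (2B, 1-aligned)
  sizeof = 65, alignof = 1
72 − 65 = 7

7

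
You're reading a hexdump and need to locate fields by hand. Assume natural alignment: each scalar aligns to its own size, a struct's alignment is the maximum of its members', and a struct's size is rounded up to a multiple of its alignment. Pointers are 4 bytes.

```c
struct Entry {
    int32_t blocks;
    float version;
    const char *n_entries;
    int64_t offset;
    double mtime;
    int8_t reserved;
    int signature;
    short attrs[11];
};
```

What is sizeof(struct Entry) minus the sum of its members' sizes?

@0: blocks [4B, align 4] → 4
@4: version [4B, align 4] → 8
@8: n_entries [4B, align 4] → 12
+4 pad (align 8)
@16: offset [8B, align 8] → 24
@24: mtime [8B, align 8] → 32
@32: reserved [1B, align 1] → 33
+3 pad (align 4)
@36: signature [4B, align 4] → 40
@40: attrs [22B, align 2] → 62
+2 tail pad (align 8)
size 64, align 8
data bytes 55, size 64 → padding 9

9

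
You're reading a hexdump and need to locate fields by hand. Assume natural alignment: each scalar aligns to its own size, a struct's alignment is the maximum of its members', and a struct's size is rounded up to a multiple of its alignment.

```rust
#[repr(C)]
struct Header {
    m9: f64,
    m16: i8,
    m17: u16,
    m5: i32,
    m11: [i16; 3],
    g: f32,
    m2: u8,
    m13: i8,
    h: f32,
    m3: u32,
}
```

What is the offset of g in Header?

24

m9 at 0 (size 8, align 8) → ends 8
m16 at 8 (size 1, align 1) → ends 9
pad 1 to align 2 for m17
m17 at 10 (size 2, align 2) → ends 12
m5 at 12 (size 4, align 4) → ends 16
m11 at 16 (size 6, align 2) → ends 22
pad 2 to align 4 for g
g at 24 (size 4, align 4) → ends 28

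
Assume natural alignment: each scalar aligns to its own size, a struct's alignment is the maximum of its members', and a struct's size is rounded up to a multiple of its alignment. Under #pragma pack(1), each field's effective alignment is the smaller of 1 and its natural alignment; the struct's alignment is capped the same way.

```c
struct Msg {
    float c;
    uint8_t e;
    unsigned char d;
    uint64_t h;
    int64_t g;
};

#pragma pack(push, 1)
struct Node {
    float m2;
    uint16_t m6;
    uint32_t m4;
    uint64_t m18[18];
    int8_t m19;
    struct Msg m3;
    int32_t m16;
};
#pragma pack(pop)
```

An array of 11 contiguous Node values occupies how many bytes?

2013

Msg: @0: c [4B, align 4] → 4; @4: e [1B, align 1] → 5; @5: d [1B, align 1] → 6; +2 pad (align 8); @8: h [8B, align 8] → 16; @16: g [8B, align 8] → 24; size 24, align 8
@0: m2 [4B, align 1] → 4
@4: m6 [2B, align 1] → 6
@6: m4 [4B, align 1] → 10
@10: m18 [144B, align 1] → 154
@154: m19 [1B, align 1] → 155
@155: m3 [24B, align 1] → 179
@179: m16 [4B, align 1] → 183
size 183, align 1
array of 11: 11 × 183 = 2013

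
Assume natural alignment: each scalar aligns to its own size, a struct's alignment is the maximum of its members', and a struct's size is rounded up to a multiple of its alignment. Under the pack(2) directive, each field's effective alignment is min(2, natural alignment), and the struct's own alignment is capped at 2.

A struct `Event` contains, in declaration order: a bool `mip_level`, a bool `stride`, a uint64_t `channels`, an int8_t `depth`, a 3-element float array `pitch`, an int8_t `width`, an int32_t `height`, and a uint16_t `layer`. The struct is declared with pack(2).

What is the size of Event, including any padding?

@0: mip_level [1B, align 1] → 1
@1: stride [1B, align 1] → 2
@2: channels [8B, align 2] → 10
@10: depth [1B, align 1] → 11
+1 pad (align 2)
@12: pitch [12B, align 2] → 24
@24: width [1B, align 1] → 25
+1 pad (align 2)
@26: height [4B, align 2] → 30
@30: layer [2B, align 2] → 32
size 32, align 2

32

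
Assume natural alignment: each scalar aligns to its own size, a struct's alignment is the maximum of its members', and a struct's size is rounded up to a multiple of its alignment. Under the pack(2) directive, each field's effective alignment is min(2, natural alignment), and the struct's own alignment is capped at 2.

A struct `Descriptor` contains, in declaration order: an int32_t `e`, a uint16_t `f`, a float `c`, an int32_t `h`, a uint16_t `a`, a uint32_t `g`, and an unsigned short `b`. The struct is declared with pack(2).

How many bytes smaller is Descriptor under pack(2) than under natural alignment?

6

natural layout:
  0..4  e  (4B, 4-aligned)
  4..6  f  (2B, 2-aligned)
  6..8  -- padding (2B)
  8..12  c  (4B, 4-aligned)
  12..16  h  (4B, 4-aligned)
  16..18  a  (2B, 2-aligned)
  18..20  -- padding (2B)
  20..24  g  (4B, 4-aligned)
  24..26  b  (2B, 2-aligned)
  26..28  -- tail padding (2B)
  sizeof = 28, alignof = 4
packed(2) layout:
  0..4  e  (4B, 2-aligned)
  4..6  f  (2B, 2-aligned)
  6..10  c  (4B, 2-aligned)
  10..14  h  (4B, 2-aligned)
  14..16  a  (2B, 2-aligned)
  16..20  g  (4B, 2-aligned)
  20..22  b  (2B, 2-aligned)
  sizeof = 22, alignof = 2
28 − 22 = 6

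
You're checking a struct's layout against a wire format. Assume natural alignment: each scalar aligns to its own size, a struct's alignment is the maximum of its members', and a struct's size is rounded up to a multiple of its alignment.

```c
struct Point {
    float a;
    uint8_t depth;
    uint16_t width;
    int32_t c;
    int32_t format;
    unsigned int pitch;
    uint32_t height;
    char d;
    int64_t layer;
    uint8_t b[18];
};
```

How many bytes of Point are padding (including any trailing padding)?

a at 0 (size 4, align 4) → ends 4
depth at 4 (size 1, align 1) → ends 5
pad 1 to align 2 for width
width at 6 (size 2, align 2) → ends 8
c at 8 (size 4, align 4) → ends 12
format at 12 (size 4, align 4) → ends 16
pitch at 16 (size 4, align 4) → ends 20
height at 20 (size 4, align 4) → ends 24
d at 24 (size 1, align 1) → ends 25
pad 7 to align 8 for layer
layer at 32 (size 8, align 8) → ends 40
b at 40 (size 18, align 1) → ends 58
tail pad 6 to reach multiple of 8
total 64 bytes, alignment 8
data bytes 50, size 64 → padding 14

14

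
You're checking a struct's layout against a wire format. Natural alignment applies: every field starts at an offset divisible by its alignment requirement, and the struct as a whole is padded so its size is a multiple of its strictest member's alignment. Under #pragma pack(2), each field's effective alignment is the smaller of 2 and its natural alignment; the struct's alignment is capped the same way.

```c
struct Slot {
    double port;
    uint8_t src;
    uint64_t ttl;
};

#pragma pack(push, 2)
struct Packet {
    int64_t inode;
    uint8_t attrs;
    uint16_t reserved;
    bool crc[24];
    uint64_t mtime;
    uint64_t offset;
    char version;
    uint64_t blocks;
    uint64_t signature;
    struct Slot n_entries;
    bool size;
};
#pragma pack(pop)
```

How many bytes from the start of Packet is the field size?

Slot: @0: port [8B, align 8] → 8; @8: src [1B, align 1] → 9; +7 pad (align 8); @16: ttl [8B, align 8] → 24; size 24, align 8
@0: inode [8B, align 2] → 8
@8: attrs [1B, align 1] → 9
+1 pad (align 2)
@10: reserved [2B, align 2] → 12
@12: crc [24B, align 1] → 36
@36: mtime [8B, align 2] → 44
@44: offset [8B, align 2] → 52
@52: version [1B, align 1] → 53
+1 pad (align 2)
@54: blocks [8B, align 2] → 62
@62: signature [8B, align 2] → 70
@70: n_entries [24B, align 2] → 94
@94: size [1B, align 1] → 95

94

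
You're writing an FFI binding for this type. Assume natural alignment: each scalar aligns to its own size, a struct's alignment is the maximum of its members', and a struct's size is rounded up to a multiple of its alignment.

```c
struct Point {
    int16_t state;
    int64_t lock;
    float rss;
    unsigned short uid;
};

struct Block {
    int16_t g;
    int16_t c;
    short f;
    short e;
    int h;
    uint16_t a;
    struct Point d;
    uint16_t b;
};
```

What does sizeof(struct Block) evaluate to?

Point: state at 0 (size 2, align 2) → ends 2; pad 6 to align 8 for lock; lock at 8 (size 8, align 8) → ends 16; rss at 16 (size 4, align 4) → ends 20; uid at 20 (size 2, align 2) → ends 22; tail pad 2 to reach multiple of 8; total 24 bytes, alignment 8
g at 0 (size 2, align 2) → ends 2
c at 2 (size 2, align 2) → ends 4
f at 4 (size 2, align 2) → ends 6
e at 6 (size 2, align 2) → ends 8
h at 8 (size 4, align 4) → ends 12
a at 12 (size 2, align 2) → ends 14
pad 2 to align 8 for d
d at 16 (size 24, align 8) → ends 40
b at 40 (size 2, align 2) → ends 42
tail pad 6 to reach multiple of 8
total 48 bytes, alignment 8

48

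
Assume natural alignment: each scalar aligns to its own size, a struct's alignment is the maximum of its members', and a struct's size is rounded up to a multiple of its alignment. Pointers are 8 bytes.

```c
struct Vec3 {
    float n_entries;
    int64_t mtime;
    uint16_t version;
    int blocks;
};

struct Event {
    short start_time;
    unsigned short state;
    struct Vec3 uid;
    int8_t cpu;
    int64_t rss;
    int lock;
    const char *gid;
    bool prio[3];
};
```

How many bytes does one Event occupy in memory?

Vec3: 0..4  n_entries  (4B, 4-aligned); 4..8  -- padding (4B); 8..16  mtime  (8B, 8-aligned); 16..18  version  (2B, 2-aligned); 18..20  -- padding (2B); 20..24  blocks  (4B, 4-aligned); sizeof = 24, alignof = 8
0..2  start_time  (2B, 2-aligned)
2..4  state  (2B, 2-aligned)
4..8  -- padding (4B)
8..32  uid  (24B, 8-aligned)
32..33  cpu  (1B, 1-aligned)
33..40  -- padding (7B)
40..48  rss  (8B, 8-aligned)
48..52  lock  (4B, 4-aligned)
52..56  -- padding (4B)
56..64  gid  (8B, 8-aligned)
64..67  prio  (3B, 1-aligned)
67..72  -- tail padding (5B)
sizeof = 72, alignof = 8

72 bytes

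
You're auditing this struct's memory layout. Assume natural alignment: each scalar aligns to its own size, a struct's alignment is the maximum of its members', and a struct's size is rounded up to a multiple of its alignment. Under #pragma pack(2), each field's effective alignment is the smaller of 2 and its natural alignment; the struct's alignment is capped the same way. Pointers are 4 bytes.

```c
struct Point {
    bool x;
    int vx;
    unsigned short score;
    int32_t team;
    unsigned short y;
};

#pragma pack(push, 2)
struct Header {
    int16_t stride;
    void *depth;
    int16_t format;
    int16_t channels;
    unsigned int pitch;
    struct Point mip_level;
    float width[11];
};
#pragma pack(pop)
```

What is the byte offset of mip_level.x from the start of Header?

Point: 0..1  x  (1B, 1-aligned); 1..4  -- padding (3B); 4..8  vx  (4B, 4-aligned); 8..10  score  (2B, 2-aligned); 10..12  -- padding (2B); 12..16  team  (4B, 4-aligned); 16..18  y  (2B, 2-aligned); 18..20  -- tail padding (2B); sizeof = 20, alignof = 4
0..2  stride  (2B, 2-aligned)
2..6  depth  (4B, 2-aligned)
6..8  format  (2B, 2-aligned)
8..10  channels  (2B, 2-aligned)
10..14  pitch  (4B, 2-aligned)
14..34  mip_level  (20B, 2-aligned)
within Point: x at 0
14 + 0 = 14

14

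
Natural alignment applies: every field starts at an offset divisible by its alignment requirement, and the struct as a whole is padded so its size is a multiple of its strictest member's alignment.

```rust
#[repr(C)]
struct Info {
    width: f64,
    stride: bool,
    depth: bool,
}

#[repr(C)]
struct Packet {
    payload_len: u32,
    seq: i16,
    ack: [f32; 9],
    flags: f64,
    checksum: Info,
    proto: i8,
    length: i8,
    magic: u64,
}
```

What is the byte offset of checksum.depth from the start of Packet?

Info: width at 0 (size 8, align 8) → ends 8; stride at 8 (size 1, align 1) → ends 9; depth at 9 (size 1, align 1) → ends 10; tail pad 6 to reach multiple of 8; total 16 bytes, alignment 8
payload_len at 0 (size 4, align 4) → ends 4
seq at 4 (size 2, align 2) → ends 6
pad 2 to align 4 for ack
ack at 8 (size 36, align 4) → ends 44
pad 4 to align 8 for flags
flags at 48 (size 8, align 8) → ends 56
checksum at 56 (size 16, align 8) → ends 72
within Info: depth at 9
56 + 9 = 65

65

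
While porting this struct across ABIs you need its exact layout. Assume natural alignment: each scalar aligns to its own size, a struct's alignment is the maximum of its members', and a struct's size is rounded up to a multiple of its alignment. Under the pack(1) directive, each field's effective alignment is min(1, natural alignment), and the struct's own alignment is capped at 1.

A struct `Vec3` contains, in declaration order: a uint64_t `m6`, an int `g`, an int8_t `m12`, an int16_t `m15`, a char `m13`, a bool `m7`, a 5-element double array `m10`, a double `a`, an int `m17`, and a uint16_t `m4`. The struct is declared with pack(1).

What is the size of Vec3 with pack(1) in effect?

0..8  m6  (8B, 1-aligned)
8..12  g  (4B, 1-aligned)
12..13  m12  (1B, 1-aligned)
13..15  m15  (2B, 1-aligned)
15..16  m13  (1B, 1-aligned)
16..17  m7  (1B, 1-aligned)
17..57  m10  (40B, 1-aligned)
57..65  a  (8B, 1-aligned)
65..69  m17  (4B, 1-aligned)
69..71  m4  (2B, 1-aligned)
sizeof = 71, alignof = 1

71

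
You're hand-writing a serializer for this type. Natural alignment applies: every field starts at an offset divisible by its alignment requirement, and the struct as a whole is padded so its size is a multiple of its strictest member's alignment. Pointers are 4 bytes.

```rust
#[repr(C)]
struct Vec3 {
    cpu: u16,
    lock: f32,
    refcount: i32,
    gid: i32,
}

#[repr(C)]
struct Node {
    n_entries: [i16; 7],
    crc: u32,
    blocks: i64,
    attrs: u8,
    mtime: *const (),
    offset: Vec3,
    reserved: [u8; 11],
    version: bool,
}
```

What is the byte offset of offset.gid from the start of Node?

Vec3: 0..2  cpu  (2B, 2-aligned); 2..4  -- padding (2B); 4..8  lock  (4B, 4-aligned); 8..12  refcount  (4B, 4-aligned); 12..16  gid  (4B, 4-aligned); sizeof = 16, alignof = 4
0..14  n_entries  (14B, 2-aligned)
14..16  -- padding (2B)
16..20  crc  (4B, 4-aligned)
20..24  -- padding (4B)
24..32  blocks  (8B, 8-aligned)
32..33  attrs  (1B, 1-aligned)
33..36  -- padding (3B)
36..40  mtime  (4B, 4-aligned)
40..56  offset  (16B, 4-aligned)
within Vec3: gid at 12
40 + 12 = 52

52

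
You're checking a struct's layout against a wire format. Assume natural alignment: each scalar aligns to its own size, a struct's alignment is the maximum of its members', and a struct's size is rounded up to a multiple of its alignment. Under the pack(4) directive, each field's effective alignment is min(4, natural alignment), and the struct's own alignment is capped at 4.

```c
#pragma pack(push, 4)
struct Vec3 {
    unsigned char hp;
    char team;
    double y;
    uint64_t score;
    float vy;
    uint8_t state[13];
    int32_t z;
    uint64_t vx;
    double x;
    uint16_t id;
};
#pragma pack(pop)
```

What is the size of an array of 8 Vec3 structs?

hp at 0 (size 1, align 1) → ends 1
team at 1 (size 1, align 1) → ends 2
pad 2 to align 4 for y
y at 4 (size 8, align 4) → ends 12
score at 12 (size 8, align 4) → ends 20
vy at 20 (size 4, align 4) → ends 24
state at 24 (size 13, align 1) → ends 37
pad 3 to align 4 for z
z at 40 (size 4, align 4) → ends 44
vx at 44 (size 8, align 4) → ends 52
x at 52 (size 8, align 4) → ends 60
id at 60 (size 2, align 2) → ends 62
tail pad 2 to reach multiple of 4
total 64 bytes, alignment 4
array of 8: 8 × 64 = 512

512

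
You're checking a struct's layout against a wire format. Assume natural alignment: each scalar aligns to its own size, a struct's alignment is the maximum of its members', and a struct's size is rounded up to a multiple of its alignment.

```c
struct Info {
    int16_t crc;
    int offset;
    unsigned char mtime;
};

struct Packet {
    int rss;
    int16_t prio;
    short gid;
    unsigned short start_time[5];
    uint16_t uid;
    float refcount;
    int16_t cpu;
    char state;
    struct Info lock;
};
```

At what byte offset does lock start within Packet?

28

Info: crc at 0 (size 2, align 2) → ends 2; pad 2 to align 4 for offset; offset at 4 (size 4, align 4) → ends 8; mtime at 8 (size 1, align 1) → ends 9; tail pad 3 to reach multiple of 4; total 12 bytes, alignment 4
rss at 0 (size 4, align 4) → ends 4
prio at 4 (size 2, align 2) → ends 6
gid at 6 (size 2, align 2) → ends 8
start_time at 8 (size 10, align 2) → ends 18
uid at 18 (size 2, align 2) → ends 20
refcount at 20 (size 4, align 4) → ends 24
cpu at 24 (size 2, align 2) → ends 26
state at 26 (size 1, align 1) → ends 27
pad 1 to align 4 for lock
lock at 28 (size 12, align 4) → ends 40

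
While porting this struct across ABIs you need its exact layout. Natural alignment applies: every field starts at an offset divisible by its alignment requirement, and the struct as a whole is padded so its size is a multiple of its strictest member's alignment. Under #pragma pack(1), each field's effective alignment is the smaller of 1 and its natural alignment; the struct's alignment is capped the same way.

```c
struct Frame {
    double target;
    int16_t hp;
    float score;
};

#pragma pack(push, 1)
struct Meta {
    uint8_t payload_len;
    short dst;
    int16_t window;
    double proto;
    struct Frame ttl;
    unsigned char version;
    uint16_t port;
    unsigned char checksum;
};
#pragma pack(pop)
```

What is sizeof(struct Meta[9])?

Frame: target at 0 (size 8, align 8) → ends 8; hp at 8 (size 2, align 2) → ends 10; pad 2 to align 4 for score; score at 12 (size 4, align 4) → ends 16; total 16 bytes, alignment 8
payload_len at 0 (size 1, align 1) → ends 1
dst at 1 (size 2, align 1) → ends 3
window at 3 (size 2, align 1) → ends 5
proto at 5 (size 8, align 1) → ends 13
ttl at 13 (size 16, align 1) → ends 29
version at 29 (size 1, align 1) → ends 30
port at 30 (size 2, align 1) → ends 32
checksum at 32 (size 1, align 1) → ends 33
total 33 bytes, alignment 1
array of 9: 9 × 33 = 297

297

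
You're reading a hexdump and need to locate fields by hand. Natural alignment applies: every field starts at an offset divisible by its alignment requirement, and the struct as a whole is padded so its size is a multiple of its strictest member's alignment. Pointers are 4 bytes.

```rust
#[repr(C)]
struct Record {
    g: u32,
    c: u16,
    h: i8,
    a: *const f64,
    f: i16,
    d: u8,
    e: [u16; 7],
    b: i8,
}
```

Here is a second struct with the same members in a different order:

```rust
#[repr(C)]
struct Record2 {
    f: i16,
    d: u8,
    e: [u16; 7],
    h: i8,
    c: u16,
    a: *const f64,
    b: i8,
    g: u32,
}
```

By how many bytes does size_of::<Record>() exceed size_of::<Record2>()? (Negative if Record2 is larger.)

-4

@0: g [4B, align 4] → 4
@4: c [2B, align 2] → 6
@6: h [1B, align 1] → 7
+1 pad (align 4)
@8: a [4B, align 4] → 12
@12: f [2B, align 2] → 14
@14: d [1B, align 1] → 15
+1 pad (align 2)
@16: e [14B, align 2] → 30
@30: b [1B, align 1] → 31
+1 tail pad (align 4)
size 32, align 4
— Record2 —
@0: f [2B, align 2] → 2
@2: d [1B, align 1] → 3
+1 pad (align 2)
@4: e [14B, align 2] → 18
@18: h [1B, align 1] → 19
+1 pad (align 2)
@20: c [2B, align 2] → 22
+2 pad (align 4)
@24: a [4B, align 4] → 28
@28: b [1B, align 1] → 29
+3 pad (align 4)
@32: g [4B, align 4] → 36
size 36, align 4
32 − 36 = -4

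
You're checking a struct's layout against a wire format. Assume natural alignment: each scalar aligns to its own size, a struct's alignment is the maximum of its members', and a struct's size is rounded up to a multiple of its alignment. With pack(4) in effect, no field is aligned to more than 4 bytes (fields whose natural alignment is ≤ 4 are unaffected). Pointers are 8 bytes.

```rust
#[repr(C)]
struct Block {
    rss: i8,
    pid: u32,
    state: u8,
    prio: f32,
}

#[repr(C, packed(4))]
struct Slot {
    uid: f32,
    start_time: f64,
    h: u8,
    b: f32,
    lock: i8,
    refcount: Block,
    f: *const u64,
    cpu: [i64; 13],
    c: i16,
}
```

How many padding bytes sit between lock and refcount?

Block: rss at 0 (size 1, align 1) → ends 1; pad 3 to align 4 for pid; pid at 4 (size 4, align 4) → ends 8; state at 8 (size 1, align 1) → ends 9; pad 3 to align 4 for prio; prio at 12 (size 4, align 4) → ends 16; total 16 bytes, alignment 4
uid at 0 (size 4, align 4) → ends 4
start_time at 4 (size 8, align 4) → ends 12
h at 12 (size 1, align 1) → ends 13
pad 3 to align 4 for b
b at 16 (size 4, align 4) → ends 20
lock at 20 (size 1, align 1) → ends 21
pad 3 to align 4 for refcount
refcount at 24 (size 16, align 4) → ends 40

3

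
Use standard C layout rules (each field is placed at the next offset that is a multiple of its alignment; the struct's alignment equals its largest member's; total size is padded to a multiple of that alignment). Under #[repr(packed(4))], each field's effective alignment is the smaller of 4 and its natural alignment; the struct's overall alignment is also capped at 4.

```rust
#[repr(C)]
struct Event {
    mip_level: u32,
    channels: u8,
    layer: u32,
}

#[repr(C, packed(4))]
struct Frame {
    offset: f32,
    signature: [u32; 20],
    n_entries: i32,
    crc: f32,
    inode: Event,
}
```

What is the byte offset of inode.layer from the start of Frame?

Event: @0: mip_level [4B, align 4] → 4; @4: channels [1B, align 1] → 5; +3 pad (align 4); @8: layer [4B, align 4] → 12; size 12, align 4
@0: offset [4B, align 4] → 4
@4: signature [80B, align 4] → 84
@84: n_entries [4B, align 4] → 88
@88: crc [4B, align 4] → 92
@92: inode [12B, align 4] → 104
within Event: layer at 8
92 + 8 = 100

100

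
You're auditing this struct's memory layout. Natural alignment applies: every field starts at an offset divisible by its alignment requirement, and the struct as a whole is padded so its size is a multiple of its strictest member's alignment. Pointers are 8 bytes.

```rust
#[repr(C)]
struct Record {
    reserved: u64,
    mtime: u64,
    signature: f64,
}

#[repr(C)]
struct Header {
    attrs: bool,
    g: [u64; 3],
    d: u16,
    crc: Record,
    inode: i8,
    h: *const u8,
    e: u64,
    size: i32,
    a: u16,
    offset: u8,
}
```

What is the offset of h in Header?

Record: @0: reserved [8B, align 8] → 8; @8: mtime [8B, align 8] → 16; @16: signature [8B, align 8] → 24; size 24, align 8
@0: attrs [1B, align 1] → 1
+7 pad (align 8)
@8: g [24B, align 8] → 32
@32: d [2B, align 2] → 34
+6 pad (align 8)
@40: crc [24B, align 8] → 64
@64: inode [1B, align 1] → 65
+7 pad (align 8)
@72: h [8B, align 8] → 80

72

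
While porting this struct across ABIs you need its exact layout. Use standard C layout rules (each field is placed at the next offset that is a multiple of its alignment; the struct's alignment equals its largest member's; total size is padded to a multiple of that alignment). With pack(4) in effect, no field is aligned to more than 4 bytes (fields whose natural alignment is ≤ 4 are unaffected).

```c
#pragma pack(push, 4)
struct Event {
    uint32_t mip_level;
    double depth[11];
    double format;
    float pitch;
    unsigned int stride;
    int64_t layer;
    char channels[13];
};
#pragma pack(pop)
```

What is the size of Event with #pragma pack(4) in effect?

132

@0: mip_level [4B, align 4] → 4
@4: depth [88B, align 4] → 92
@92: format [8B, align 4] → 100
@100: pitch [4B, align 4] → 104
@104: stride [4B, align 4] → 108
@108: layer [8B, align 4] → 116
@116: channels [13B, align 1] → 129
+3 tail pad (align 4)
size 132, align 4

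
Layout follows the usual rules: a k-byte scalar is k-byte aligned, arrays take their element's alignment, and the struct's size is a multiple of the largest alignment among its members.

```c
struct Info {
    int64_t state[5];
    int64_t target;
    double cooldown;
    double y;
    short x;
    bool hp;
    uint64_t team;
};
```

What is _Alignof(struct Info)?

member alignments: state=8, target=8, cooldown=8, y=8, x=2, hp=1, team=8
max = 8

8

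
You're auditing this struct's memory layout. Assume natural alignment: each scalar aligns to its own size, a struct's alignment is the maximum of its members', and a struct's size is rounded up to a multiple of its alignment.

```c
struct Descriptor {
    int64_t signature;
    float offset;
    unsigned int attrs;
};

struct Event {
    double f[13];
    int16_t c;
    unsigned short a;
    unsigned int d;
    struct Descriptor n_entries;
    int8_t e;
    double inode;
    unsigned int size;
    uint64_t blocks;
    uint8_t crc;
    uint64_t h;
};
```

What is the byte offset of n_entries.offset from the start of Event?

120

Descriptor: signature at 0 (size 8, align 8) → ends 8; offset at 8 (size 4, align 4) → ends 12; attrs at 12 (size 4, align 4) → ends 16; total 16 bytes, alignment 8
f at 0 (size 104, align 8) → ends 104
c at 104 (size 2, align 2) → ends 106
a at 106 (size 2, align 2) → ends 108
d at 108 (size 4, align 4) → ends 112
n_entries at 112 (size 16, align 8) → ends 128
within Descriptor: offset at 8
112 + 8 = 120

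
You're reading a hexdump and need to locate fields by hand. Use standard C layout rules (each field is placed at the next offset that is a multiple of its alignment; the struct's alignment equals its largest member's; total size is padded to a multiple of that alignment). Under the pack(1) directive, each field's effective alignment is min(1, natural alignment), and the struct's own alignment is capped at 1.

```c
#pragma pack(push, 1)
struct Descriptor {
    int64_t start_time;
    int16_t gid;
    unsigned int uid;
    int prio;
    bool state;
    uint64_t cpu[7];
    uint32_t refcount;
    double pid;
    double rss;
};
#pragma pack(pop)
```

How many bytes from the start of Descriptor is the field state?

@0: start_time [8B, align 1] → 8
@8: gid [2B, align 1] → 10
@10: uid [4B, align 1] → 14
@14: prio [4B, align 1] → 18
@18: state [1B, align 1] → 19

18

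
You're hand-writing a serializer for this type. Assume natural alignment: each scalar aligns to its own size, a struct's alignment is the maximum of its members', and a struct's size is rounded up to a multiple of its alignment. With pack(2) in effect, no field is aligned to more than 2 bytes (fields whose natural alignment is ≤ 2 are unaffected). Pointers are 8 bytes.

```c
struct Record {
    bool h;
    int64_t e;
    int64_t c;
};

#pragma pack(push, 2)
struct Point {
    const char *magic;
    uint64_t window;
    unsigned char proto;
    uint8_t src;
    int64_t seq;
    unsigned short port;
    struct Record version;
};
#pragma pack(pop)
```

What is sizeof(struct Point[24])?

Record: 0..1  h  (1B, 1-aligned); 1..8  -- padding (7B); 8..16  e  (8B, 8-aligned); 16..24  c  (8B, 8-aligned); sizeof = 24, alignof = 8
0..8  magic  (8B, 2-aligned)
8..16  window  (8B, 2-aligned)
16..17  proto  (1B, 1-aligned)
17..18  src  (1B, 1-aligned)
18..26  seq  (8B, 2-aligned)
26..28  port  (2B, 2-aligned)
28..52  version  (24B, 2-aligned)
sizeof = 52, alignof = 2
array of 24: 24 × 52 = 1248

1248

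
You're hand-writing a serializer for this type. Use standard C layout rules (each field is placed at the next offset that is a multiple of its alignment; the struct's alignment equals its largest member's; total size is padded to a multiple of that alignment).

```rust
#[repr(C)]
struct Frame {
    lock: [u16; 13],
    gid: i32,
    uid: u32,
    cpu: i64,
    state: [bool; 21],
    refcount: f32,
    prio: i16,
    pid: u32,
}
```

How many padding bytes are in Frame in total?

15

@0: lock [26B, align 2] → 26
+2 pad (align 4)
@28: gid [4B, align 4] → 32
@32: uid [4B, align 4] → 36
+4 pad (align 8)
@40: cpu [8B, align 8] → 48
@48: state [21B, align 1] → 69
+3 pad (align 4)
@72: refcount [4B, align 4] → 76
@76: prio [2B, align 2] → 78
+2 pad (align 4)
@80: pid [4B, align 4] → 84
+4 tail pad (align 8)
size 88, align 8
data bytes 73, size 88 → padding 15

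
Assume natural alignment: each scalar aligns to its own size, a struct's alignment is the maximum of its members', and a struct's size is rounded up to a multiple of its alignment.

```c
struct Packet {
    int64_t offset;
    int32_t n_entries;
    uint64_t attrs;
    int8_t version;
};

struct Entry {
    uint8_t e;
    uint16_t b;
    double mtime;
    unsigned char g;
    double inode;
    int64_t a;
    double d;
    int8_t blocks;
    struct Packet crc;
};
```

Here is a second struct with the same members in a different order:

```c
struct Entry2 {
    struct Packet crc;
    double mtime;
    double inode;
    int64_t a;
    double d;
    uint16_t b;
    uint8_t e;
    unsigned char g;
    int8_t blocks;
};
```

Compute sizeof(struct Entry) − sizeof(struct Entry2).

16

Packet: offset at 0 (size 8, align 8) → ends 8; n_entries at 8 (size 4, align 4) → ends 12; pad 4 to align 8 for attrs; attrs at 16 (size 8, align 8) → ends 24; version at 24 (size 1, align 1) → ends 25; tail pad 7 to reach multiple of 8; total 32 bytes, alignment 8
e at 0 (size 1, align 1) → ends 1
pad 1 to align 2 for b
b at 2 (size 2, align 2) → ends 4
pad 4 to align 8 for mtime
mtime at 8 (size 8, align 8) → ends 16
g at 16 (size 1, align 1) → ends 17
pad 7 to align 8 for inode
inode at 24 (size 8, align 8) → ends 32
a at 32 (size 8, align 8) → ends 40
d at 40 (size 8, align 8) → ends 48
blocks at 48 (size 1, align 1) → ends 49
pad 7 to align 8 for crc
crc at 56 (size 32, align 8) → ends 88
total 88 bytes, alignment 8
— Entry2 —
crc at 0 (size 32, align 8) → ends 32
mtime at 32 (size 8, align 8) → ends 40
inode at 40 (size 8, align 8) → ends 48
a at 48 (size 8, align 8) → ends 56
d at 56 (size 8, align 8) → ends 64
b at 64 (size 2, align 2) → ends 66
e at 66 (size 1, align 1) → ends 67
g at 67 (size 1, align 1) → ends 68
blocks at 68 (size 1, align 1) → ends 69
tail pad 3 to reach multiple of 8
total 72 bytes, alignment 8
88 − 72 = 16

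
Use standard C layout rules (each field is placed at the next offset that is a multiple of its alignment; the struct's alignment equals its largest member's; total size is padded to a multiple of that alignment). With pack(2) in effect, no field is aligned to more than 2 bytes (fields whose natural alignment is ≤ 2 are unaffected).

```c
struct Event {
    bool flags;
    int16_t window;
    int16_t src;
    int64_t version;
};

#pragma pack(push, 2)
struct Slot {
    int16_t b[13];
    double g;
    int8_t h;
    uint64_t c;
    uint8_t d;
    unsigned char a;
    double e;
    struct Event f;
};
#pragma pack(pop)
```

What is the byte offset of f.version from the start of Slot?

Event: @0: flags [1B, align 1] → 1; +1 pad (align 2); @2: window [2B, align 2] → 4; @4: src [2B, align 2] → 6; +2 pad (align 8); @8: version [8B, align 8] → 16; size 16, align 8
@0: b [26B, align 2] → 26
@26: g [8B, align 2] → 34
@34: h [1B, align 1] → 35
+1 pad (align 2)
@36: c [8B, align 2] → 44
@44: d [1B, align 1] → 45
@45: a [1B, align 1] → 46
@46: e [8B, align 2] → 54
@54: f [16B, align 2] → 70
within Event: version at 8
54 + 8 = 62

62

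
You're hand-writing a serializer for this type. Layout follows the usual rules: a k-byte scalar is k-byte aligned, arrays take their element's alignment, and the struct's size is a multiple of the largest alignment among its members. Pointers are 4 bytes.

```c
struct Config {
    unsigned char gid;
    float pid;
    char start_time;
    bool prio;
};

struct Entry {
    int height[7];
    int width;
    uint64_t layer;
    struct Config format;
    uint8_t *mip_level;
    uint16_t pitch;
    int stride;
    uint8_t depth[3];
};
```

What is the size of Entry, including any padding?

Config: @0: gid [1B, align 1] → 1; +3 pad (align 4); @4: pid [4B, align 4] → 8; @8: start_time [1B, align 1] → 9; @9: prio [1B, align 1] → 10; +2 tail pad (align 4); size 12, align 4
@0: height [28B, align 4] → 28
@28: width [4B, align 4] → 32
@32: layer [8B, align 8] → 40
@40: format [12B, align 4] → 52
@52: mip_level [4B, align 4] → 56
@56: pitch [2B, align 2] → 58
+2 pad (align 4)
@60: stride [4B, align 4] → 64
@64: depth [3B, align 1] → 67
+5 tail pad (align 8)
size 72, align 8

72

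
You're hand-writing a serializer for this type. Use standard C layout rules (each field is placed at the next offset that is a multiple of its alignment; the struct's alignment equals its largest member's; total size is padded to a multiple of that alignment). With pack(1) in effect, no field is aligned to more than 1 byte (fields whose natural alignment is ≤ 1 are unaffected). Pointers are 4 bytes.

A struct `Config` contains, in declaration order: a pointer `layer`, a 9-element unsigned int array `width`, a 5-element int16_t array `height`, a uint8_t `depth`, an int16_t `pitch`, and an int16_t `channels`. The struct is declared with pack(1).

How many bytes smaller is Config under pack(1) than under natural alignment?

1

natural layout:
  layer at 0 (size 4, align 4) → ends 4
  width at 4 (size 36, align 4) → ends 40
  height at 40 (size 10, align 2) → ends 50
  depth at 50 (size 1, align 1) → ends 51
  pad 1 to align 2 for pitch
  pitch at 52 (size 2, align 2) → ends 54
  channels at 54 (size 2, align 2) → ends 56
  total 56 bytes, alignment 4
packed(1) layout:
  layer at 0 (size 4, align 1) → ends 4
  width at 4 (size 36, align 1) → ends 40
  height at 40 (size 10, align 1) → ends 50
  depth at 50 (size 1, align 1) → ends 51
  pitch at 51 (size 2, align 1) → ends 53
  channels at 53 (size 2, align 1) → ends 55
  total 55 bytes, alignment 1
56 − 55 = 1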